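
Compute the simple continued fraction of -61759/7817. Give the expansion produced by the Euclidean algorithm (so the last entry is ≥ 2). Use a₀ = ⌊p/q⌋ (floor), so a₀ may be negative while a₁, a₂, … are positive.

-61759 = -8·7817 + 777
7817 = 10·777 + 47
777 = 16·47 + 25
47 = 1·25 + 22
25 = 1·22 + 3
22 = 7·3 + 1
3 = 3·1 + 0  (stop)
So -61759/7817 = [-8; 10, 16, 1, 1, 7, 3].

[-8; 10, 16, 1, 1, 7, 3]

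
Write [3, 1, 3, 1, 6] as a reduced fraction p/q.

Fold from the inside: start with 6/1.
  1 + 1/6 = 7/6
  3 + 6/7 = 27/7
  1 + 7/27 = 34/27
  3 + 27/34 = 129/34

129/34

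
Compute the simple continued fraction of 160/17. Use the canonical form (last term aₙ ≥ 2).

[9; 2, 2, 3]

160 = 9×17 + 7
17 = 2×7 + 3
7 = 2×3 + 1
3 = 3×1 + 0  (stop)
So 160/17 = [9; 2, 2, 3].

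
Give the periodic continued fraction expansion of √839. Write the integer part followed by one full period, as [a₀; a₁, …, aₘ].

a₀ = ⌊√839⌋ = 28.
With m₀=0, d₀=1 and mₖ₊₁ = dₖaₖ − mₖ, dₖ₊₁ = (n − mₖ₊₁²)/dₖ, aₖ₊₁ = ⌊(a₀+mₖ₊₁)/dₖ₊₁⌋:
  k=1: m=28, d=55, a=1
  k=2: m=27, d=2, a=27
  k=3: m=27, d=55, a=1
  k=4: m=28, d=1, a=56
d=1 and a=2a₀=56 at k=4, so the next step gives (m, d) = (28, 55) again — its k=1 value — and the period has length 4.

[28; 1, 27, 1, 56]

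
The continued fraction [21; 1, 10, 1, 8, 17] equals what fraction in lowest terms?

40128/1831

Using pₖ = aₖpₖ₋₁ + pₖ₋₂ and qₖ = aₖqₖ₋₁ + qₖ₋₂:
  k=0: a=21, p=21, q=1
  k=1: a=1, p=22, q=1
  k=2: a=10, p=241, q=11
  k=3: a=1, p=263, q=12
  k=4: a=8, p=2345, q=107
  k=5: a=17, p=40128, q=1831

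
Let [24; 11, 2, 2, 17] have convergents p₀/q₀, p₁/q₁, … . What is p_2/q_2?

554/23

Using pₖ = aₖpₖ₋₁ + pₖ₋₂, qₖ = aₖqₖ₋₁ + qₖ₋₂ (with p₋₁=1, p₋₂=0, q₋₁=0, q₋₂=1):
  k=0: a=24, p=24, q=1
  k=1: a=11, p=265, q=11
  k=2: a=2, p=554, q=23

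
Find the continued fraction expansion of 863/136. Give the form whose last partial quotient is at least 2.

863 = 6·136 + 47
136 = 2·47 + 42
47 = 1·42 + 5
42 = 8·5 + 2
5 = 2·2 + 1
2 = 2·1 + 0  (stop)
So 863/136 = [6; 2, 1, 8, 2, 2].

[6; 2, 1, 8, 2, 2]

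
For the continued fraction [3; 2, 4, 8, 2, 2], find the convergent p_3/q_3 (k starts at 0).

255/74

Using pₖ = aₖpₖ₋₁ + pₖ₋₂, qₖ = aₖqₖ₋₁ + qₖ₋₂ (with p₋₁=1, p₋₂=0, q₋₁=0, q₋₂=1):
  k=0: a=3, p=3, q=1
  k=1: a=2, p=7, q=2
  k=2: a=4, p=31, q=9
  k=3: a=8, p=255, q=74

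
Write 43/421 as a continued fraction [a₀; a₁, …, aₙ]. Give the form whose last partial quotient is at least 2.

[0; 9, 1, 3, 1, 3, 2]

43 = 0*421 + 43
421 = 9*43 + 34
43 = 1*34 + 9
34 = 3*9 + 7
9 = 1*7 + 2
7 = 3*2 + 1
2 = 2*1 + 0  (stop)
So 43/421 = [0; 9, 1, 3, 1, 3, 2].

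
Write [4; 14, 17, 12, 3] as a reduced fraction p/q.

36172/8885

Using pₖ = aₖpₖ₋₁ + pₖ₋₂ and qₖ = aₖqₖ₋₁ + qₖ₋₂:
  k=0: a=4, p=4, q=1
  k=1: a=14, p=57, q=14
  k=2: a=17, p=973, q=239
  k=3: a=12, p=11733, q=2882
  k=4: a=3, p=36172, q=8885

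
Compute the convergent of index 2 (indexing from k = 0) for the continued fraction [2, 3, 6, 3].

44/19

Using pₖ = aₖpₖ₋₁ + pₖ₋₂, qₖ = aₖqₖ₋₁ + qₖ₋₂ (with p₋₁=1, p₋₂=0, q₋₁=0, q₋₂=1):
  k=0: a=2, p=2, q=1
  k=1: a=3, p=7, q=3
  k=2: a=6, p=44, q=19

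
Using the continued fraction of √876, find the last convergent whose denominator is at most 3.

√876 = [29; 1, 1, 2, 14, 2, 1, 1, 58, …] (period length 8).
Convergents:
  p_0/q_0 = 29/1
  p_1/q_1 = 30/1
  p_2/q_2 = 59/2
  p_3/q_3 = 148/5
q_2 = 2 ≤ 3 < 5 = q_3, so the answer is 59/2.

59/2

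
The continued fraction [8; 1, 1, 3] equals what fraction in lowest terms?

Using pₖ = aₖpₖ₋₁ + pₖ₋₂ and qₖ = aₖqₖ₋₁ + qₖ₋₂:
  k=0: a=8, p=8, q=1
  k=1: a=1, p=9, q=1
  k=2: a=1, p=17, q=2
  k=3: a=3, p=60, q=7

60/7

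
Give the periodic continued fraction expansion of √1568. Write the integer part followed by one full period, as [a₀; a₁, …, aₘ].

[39; 1, 1, 2, 19, 2, 1, 1, 78]

a₀ = ⌊√1568⌋ = 39.
With m₀=0, d₀=1 and mₖ₊₁ = dₖaₖ − mₖ, dₖ₊₁ = (n − mₖ₊₁²)/dₖ, aₖ₊₁ = ⌊(a₀+mₖ₊₁)/dₖ₊₁⌋:
  k=1: m=39, d=47, a=1
  k=2: m=8, d=32, a=1
  k=3: m=24, d=31, a=2
  k=4: m=38, d=4, a=19
  k=5: m=38, d=31, a=2
  k=6: m=24, d=32, a=1
  k=7: m=8, d=47, a=1
  k=8: m=39, d=1, a=78
d=1 and a=2a₀=78 at k=8, so the next step gives (m, d) = (39, 47) again — its k=1 value — and the period has length 8.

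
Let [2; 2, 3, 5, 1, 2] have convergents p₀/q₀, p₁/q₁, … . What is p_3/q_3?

Using pₖ = aₖpₖ₋₁ + pₖ₋₂, qₖ = aₖqₖ₋₁ + qₖ₋₂ (with p₋₁=1, p₋₂=0, q₋₁=0, q₋₂=1):
  k=0: a=2, p=2, q=1
  k=1: a=2, p=5, q=2
  k=2: a=3, p=17, q=7
  k=3: a=5, p=90, q=37

90/37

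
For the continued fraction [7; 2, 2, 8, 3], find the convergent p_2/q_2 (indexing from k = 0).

Using pₖ = aₖpₖ₋₁ + pₖ₋₂, qₖ = aₖqₖ₋₁ + qₖ₋₂ (with p₋₁=1, p₋₂=0, q₋₁=0, q₋₂=1):
  k=0: a=7, p=7, q=1
  k=1: a=2, p=15, q=2
  k=2: a=2, p=37, q=5

37/5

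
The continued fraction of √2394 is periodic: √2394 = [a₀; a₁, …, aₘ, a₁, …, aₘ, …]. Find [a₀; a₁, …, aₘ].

a₀ = ⌊√2394⌋ = 48.

[48; 1, 12, 1, 96]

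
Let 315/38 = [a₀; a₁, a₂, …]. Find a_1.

3

315 = 8·38 + 11   →  a_0 = 8
38 = 3·11 + 5   →  a_1 = 3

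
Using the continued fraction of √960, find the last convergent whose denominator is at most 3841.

117150/3781

√960 = [30; 1, 60, …] (period length 2).
Convergents:
  p_0/q_0 = 30/1
  p_1/q_1 = 31/1
  p_2/q_2 = 1890/61
  p_3/q_3 = 1921/62
  p_4/q_4 = 117150/3781
  p_5/q_5 = 119071/3843
q_4 = 3781 ≤ 3841 < 3843 = q_5, so the answer is 117150/3781.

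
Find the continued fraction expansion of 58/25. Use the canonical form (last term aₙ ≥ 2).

[2; 3, 8]

58 = 2*25 + 8
25 = 3*8 + 1
8 = 8*1 + 0  (stop)
So 58/25 = [2; 3, 8].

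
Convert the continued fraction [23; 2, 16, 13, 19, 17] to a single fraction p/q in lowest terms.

Using pₖ = aₖpₖ₋₁ + pₖ₋₂ and qₖ = aₖqₖ₋₁ + qₖ₋₂:
  k=0: a=23, p=23, q=1
  k=1: a=2, p=47, q=2
  k=2: a=16, p=775, q=33
  k=3: a=13, p=10122, q=431
  k=4: a=19, p=193093, q=8222
  k=5: a=17, p=3292703, q=140205

3292703/140205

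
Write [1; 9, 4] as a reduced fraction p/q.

41/37

Using pₖ = aₖpₖ₋₁ + pₖ₋₂ and qₖ = aₖqₖ₋₁ + qₖ₋₂:
  k=0: a=1, p=1, q=1
  k=1: a=9, p=10, q=9
  k=2: a=4, p=41, q=37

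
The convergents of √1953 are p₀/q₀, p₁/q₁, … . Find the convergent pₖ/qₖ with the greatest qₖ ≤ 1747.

45165/1022

√1953 = [44; 5, 5, 3, 12, 3, 5, 5, 88, …] (period length 8).
Convergents:
  p_0/q_0 = 44/1
  p_1/q_1 = 221/5
  p_2/q_2 = 1149/26
  p_3/q_3 = 3668/83
  p_4/q_4 = 45165/1022
  p_5/q_5 = 139163/3149
q_4 = 1022 ≤ 1747 < 3149 = q_5, so the answer is 45165/1022.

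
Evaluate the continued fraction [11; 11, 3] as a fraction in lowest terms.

377/34

Using pₖ = aₖpₖ₋₁ + pₖ₋₂ and qₖ = aₖqₖ₋₁ + qₖ₋₂:
  k=0: a=11, p=11, q=1
  k=1: a=11, p=122, q=11
  k=2: a=3, p=377, q=34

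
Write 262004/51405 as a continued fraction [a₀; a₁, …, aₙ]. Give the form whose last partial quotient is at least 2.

262004 = 5*51405 + 4979
51405 = 10*4979 + 1615
4979 = 3*1615 + 134
1615 = 12*134 + 7
134 = 19*7 + 1
7 = 7*1 + 0  (stop)
So 262004/51405 = [5; 10, 3, 12, 19, 7].

[5; 10, 3, 12, 19, 7]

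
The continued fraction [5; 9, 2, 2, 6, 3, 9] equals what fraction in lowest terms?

Using pₖ = aₖpₖ₋₁ + pₖ₋₂ and qₖ = aₖqₖ₋₁ + qₖ₋₂:
  k=0: a=5, p=5, q=1
  k=1: a=9, p=46, q=9
  k=2: a=2, p=97, q=19
  k=3: a=2, p=240, q=47
  k=4: a=6, p=1537, q=301
  k=5: a=3, p=4851, q=950
  k=6: a=9, p=45196, q=8851

45196/8851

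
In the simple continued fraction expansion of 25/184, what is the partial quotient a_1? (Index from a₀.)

25 = 0·184 + 25   →  a_0 = 0
184 = 7·25 + 9   →  a_1 = 7

7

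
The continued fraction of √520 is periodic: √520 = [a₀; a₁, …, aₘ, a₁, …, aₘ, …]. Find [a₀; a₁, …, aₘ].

a₀ = ⌊√520⌋ = 22.
With m₀=0, d₀=1 and mₖ₊₁ = dₖaₖ − mₖ, dₖ₊₁ = (n − mₖ₊₁²)/dₖ, aₖ₊₁ = ⌊(a₀+mₖ₊₁)/dₖ₊₁⌋:
  k=1: m=22, d=36, a=1
  k=2: m=14, d=9, a=4
  k=3: m=22, d=4, a=11
  k=4: m=22, d=9, a=4
  k=5: m=14, d=36, a=1
  k=6: m=22, d=1, a=44
d=1 and a=2a₀=44 at k=6, so the next step gives (m, d) = (22, 36) again — its k=1 value — and the period has length 6.

[22; 1, 4, 11, 4, 1, 44]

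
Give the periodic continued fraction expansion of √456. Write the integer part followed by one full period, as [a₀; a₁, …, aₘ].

[21; 2, 1, 4, 1, 2, 42]

a₀ = ⌊√456⌋ = 21.
With m₀=0, d₀=1 and mₖ₊₁ = dₖaₖ − mₖ, dₖ₊₁ = (n − mₖ₊₁²)/dₖ, aₖ₊₁ = ⌊(a₀+mₖ₊₁)/dₖ₊₁⌋:
  k=1: m=21, d=15, a=2
  k=2: m=9, d=25, a=1
  k=3: m=16, d=8, a=4
  k=4: m=16, d=25, a=1
  k=5: m=9, d=15, a=2
  k=6: m=21, d=1, a=42
d=1 and a=2a₀=42 at k=6, so the next step gives (m, d) = (21, 15) again — its k=1 value — and the period has length 6.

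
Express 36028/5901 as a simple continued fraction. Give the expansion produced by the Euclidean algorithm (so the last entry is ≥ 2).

[6; 9, 2, 18, 1, 15]

36028 = 6×5901 + 622
5901 = 9×622 + 303
622 = 2×303 + 16
303 = 18×16 + 15
16 = 1×15 + 1
15 = 15×1 + 0  (stop)
So 36028/5901 = [6; 9, 2, 18, 1, 15].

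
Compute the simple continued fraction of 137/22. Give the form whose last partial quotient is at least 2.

[6; 4, 2, 2]

137 = 6*22 + 5
22 = 4*5 + 2
5 = 2*2 + 1
2 = 2*1 + 0  (stop)
So 137/22 = [6; 4, 2, 2].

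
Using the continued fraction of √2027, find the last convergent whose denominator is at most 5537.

√2027 = [45; 45, 90, …] (period length 2).
Convergents:
  p_0/q_0 = 45/1
  p_1/q_1 = 2026/45
  p_2/q_2 = 182385/4051
  p_3/q_3 = 8209351/182340
q_2 = 4051 ≤ 5537 < 182340 = q_3, so the answer is 182385/4051.

182385/4051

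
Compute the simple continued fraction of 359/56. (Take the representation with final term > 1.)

[6; 2, 2, 3, 3]

359 = 6·56 + 23
56 = 2·23 + 10
23 = 2·10 + 3
10 = 3·3 + 1
3 = 3·1 + 0  (stop)
So 359/56 = [6; 2, 2, 3, 3].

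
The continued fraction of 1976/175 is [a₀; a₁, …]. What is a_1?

1976 = 11·175 + 51   →  a_0 = 11
175 = 3·51 + 22   →  a_1 = 3

3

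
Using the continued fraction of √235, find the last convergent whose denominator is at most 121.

√235 = [15; 3, 30, …] (period length 2).
Convergents:
  p_0/q_0 = 15/1
  p_1/q_1 = 46/3
  p_2/q_2 = 1395/91
  p_3/q_3 = 4231/276
q_2 = 91 ≤ 121 < 276 = q_3, so the answer is 1395/91.

1395/91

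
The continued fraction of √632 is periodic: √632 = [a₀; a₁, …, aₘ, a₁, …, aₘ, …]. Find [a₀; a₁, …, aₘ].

a₀ = ⌊√632⌋ = 25.
With m₀=0, d₀=1 and mₖ₊₁ = dₖaₖ − mₖ, dₖ₊₁ = (n − mₖ₊₁²)/dₖ, aₖ₊₁ = ⌊(a₀+mₖ₊₁)/dₖ₊₁⌋:
  k=1: m=25, d=7, a=7
  k=2: m=24, d=8, a=6
  k=3: m=24, d=7, a=7
  k=4: m=25, d=1, a=50
d=1 and a=2a₀=50 at k=4, so the next step gives (m, d) = (25, 7) again — its k=1 value — and the period has length 4.

[25; 7, 6, 7, 50]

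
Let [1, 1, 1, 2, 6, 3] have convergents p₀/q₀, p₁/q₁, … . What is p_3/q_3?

Using pₖ = aₖpₖ₋₁ + pₖ₋₂, qₖ = aₖqₖ₋₁ + qₖ₋₂ (with p₋₁=1, p₋₂=0, q₋₁=0, q₋₂=1):
  k=0: a=1, p=1, q=1
  k=1: a=1, p=2, q=1
  k=2: a=1, p=3, q=2
  k=3: a=2, p=8, q=5

8/5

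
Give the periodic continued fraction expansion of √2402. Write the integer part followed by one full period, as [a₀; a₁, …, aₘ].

a₀ = ⌊√2402⌋ = 49.
With m₀=0, d₀=1 and mₖ₊₁ = dₖaₖ − mₖ, dₖ₊₁ = (n − mₖ₊₁²)/dₖ, aₖ₊₁ = ⌊(a₀+mₖ₊₁)/dₖ₊₁⌋:
  k=1: m=49, d=1, a=98
d=1 and a=2a₀=98 at k=1, so the next step gives (m, d) = (49, 1) again — its k=1 value — and the period has length 1.

[49; 98]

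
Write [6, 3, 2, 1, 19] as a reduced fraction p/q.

Using pₖ = aₖpₖ₋₁ + pₖ₋₂ and qₖ = aₖqₖ₋₁ + qₖ₋₂:
  k=0: a=6, p=6, q=1
  k=1: a=3, p=19, q=3
  k=2: a=2, p=44, q=7
  k=3: a=1, p=63, q=10
  k=4: a=19, p=1241, q=197

1241/197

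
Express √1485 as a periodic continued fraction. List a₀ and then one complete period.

[38; 1, 1, 6, 1, 1, 76]

a₀ = ⌊√1485⌋ = 38.
With m₀=0, d₀=1 and mₖ₊₁ = dₖaₖ − mₖ, dₖ₊₁ = (n − mₖ₊₁²)/dₖ, aₖ₊₁ = ⌊(a₀+mₖ₊₁)/dₖ₊₁⌋:
  k=1: m=38, d=41, a=1
  k=2: m=3, d=36, a=1
  k=3: m=33, d=11, a=6
  k=4: m=33, d=36, a=1
  k=5: m=3, d=41, a=1
  k=6: m=38, d=1, a=76
d=1 and a=2a₀=76 at k=6, so the next step gives (m, d) = (38, 41) again — its k=1 value — and the period has length 6.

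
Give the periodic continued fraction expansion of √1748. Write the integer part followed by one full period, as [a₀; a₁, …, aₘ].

[41; 1, 4, 4, 4, 1, 82]

a₀ = ⌊√1748⌋ = 41.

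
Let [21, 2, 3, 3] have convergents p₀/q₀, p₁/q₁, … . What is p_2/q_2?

150/7

Using pₖ = aₖpₖ₋₁ + pₖ₋₂, qₖ = aₖqₖ₋₁ + qₖ₋₂ (with p₋₁=1, p₋₂=0, q₋₁=0, q₋₂=1):
  k=0: a=21, p=21, q=1
  k=1: a=2, p=43, q=2
  k=2: a=3, p=150, q=7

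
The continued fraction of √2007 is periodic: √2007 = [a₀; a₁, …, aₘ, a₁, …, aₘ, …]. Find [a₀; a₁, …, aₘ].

[44; 1, 3, 1, 88]

a₀ = ⌊√2007⌋ = 44.
With m₀=0, d₀=1 and mₖ₊₁ = dₖaₖ − mₖ, dₖ₊₁ = (n − mₖ₊₁²)/dₖ, aₖ₊₁ = ⌊(a₀+mₖ₊₁)/dₖ₊₁⌋:
  k=1: m=44, d=71, a=1
  k=2: m=27, d=18, a=3
  k=3: m=27, d=71, a=1
  k=4: m=44, d=1, a=88
d=1 and a=2a₀=88 at k=4, so the next step gives (m, d) = (44, 71) again — its k=1 value — and the period has length 4.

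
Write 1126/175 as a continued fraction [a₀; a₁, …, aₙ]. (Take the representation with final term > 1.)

[6; 2, 3, 3, 3, 2]

1126 = 6*175 + 76
175 = 2*76 + 23
76 = 3*23 + 7
23 = 3*7 + 2
7 = 3*2 + 1
2 = 2*1 + 0  (stop)
So 1126/175 = [6; 2, 3, 3, 3, 2].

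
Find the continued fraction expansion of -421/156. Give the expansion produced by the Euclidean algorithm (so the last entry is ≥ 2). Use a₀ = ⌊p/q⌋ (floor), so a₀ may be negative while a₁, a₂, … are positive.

[-3; 3, 3, 7, 2]

-421 = -3×156 + 47
156 = 3×47 + 15
47 = 3×15 + 2
15 = 7×2 + 1
2 = 2×1 + 0  (stop)
So -421/156 = [-3; 3, 3, 7, 2].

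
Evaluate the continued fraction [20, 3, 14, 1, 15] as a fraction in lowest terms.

14899/733

Fold from the inside: start with 15/1.
  1 + 1/15 = 16/15
  14 + 15/16 = 239/16
  3 + 16/239 = 733/239
  20 + 239/733 = 14899/733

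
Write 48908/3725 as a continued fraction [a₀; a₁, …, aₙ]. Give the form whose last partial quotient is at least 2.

[13; 7, 1, 2, 2, 9, 2, 3]

48908 = 13×3725 + 483
3725 = 7×483 + 344
483 = 1×344 + 139
344 = 2×139 + 66
139 = 2×66 + 7
66 = 9×7 + 3
7 = 2×3 + 1
3 = 3×1 + 0  (stop)
So 48908/3725 = [13; 7, 1, 2, 2, 9, 2, 3].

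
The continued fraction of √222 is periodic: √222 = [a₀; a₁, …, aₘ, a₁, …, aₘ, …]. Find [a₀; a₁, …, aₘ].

[14; 1, 8, 1, 28]

a₀ = ⌊√222⌋ = 14.
With m₀=0, d₀=1 and mₖ₊₁ = dₖaₖ − mₖ, dₖ₊₁ = (n − mₖ₊₁²)/dₖ, aₖ₊₁ = ⌊(a₀+mₖ₊₁)/dₖ₊₁⌋:
  k=1: m=14, d=26, a=1
  k=2: m=12, d=3, a=8
  k=3: m=12, d=26, a=1
  k=4: m=14, d=1, a=28
d=1 and a=2a₀=28 at k=4, so the next step gives (m, d) = (14, 26) again — its k=1 value — and the period has length 4.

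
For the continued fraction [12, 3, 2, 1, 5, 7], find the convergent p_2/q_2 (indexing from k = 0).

86/7

Using pₖ = aₖpₖ₋₁ + pₖ₋₂, qₖ = aₖqₖ₋₁ + qₖ₋₂ (with p₋₁=1, p₋₂=0, q₋₁=0, q₋₂=1):
  k=0: a=12, p=12, q=1
  k=1: a=3, p=37, q=3
  k=2: a=2, p=86, q=7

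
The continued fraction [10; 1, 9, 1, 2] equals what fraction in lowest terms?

349/32

Using pₖ = aₖpₖ₋₁ + pₖ₋₂ and qₖ = aₖqₖ₋₁ + qₖ₋₂:
  k=0: a=10, p=10, q=1
  k=1: a=1, p=11, q=1
  k=2: a=9, p=109, q=10
  k=3: a=1, p=120, q=11
  k=4: a=2, p=349, q=32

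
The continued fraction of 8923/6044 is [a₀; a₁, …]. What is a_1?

2

8923 = 1·6044 + 2879   →  a_0 = 1
6044 = 2·2879 + 286   →  a_1 = 2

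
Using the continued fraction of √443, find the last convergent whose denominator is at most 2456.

√443 = [21; 21, 42, …] (period length 2).
Convergents:
  p_0/q_0 = 21/1
  p_1/q_1 = 442/21
  p_2/q_2 = 18585/883
  p_3/q_3 = 390727/18564
q_2 = 883 ≤ 2456 < 18564 = q_3, so the answer is 18585/883.

18585/883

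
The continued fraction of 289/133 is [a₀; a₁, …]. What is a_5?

1

289 = 2·133 + 23   →  a_0 = 2
133 = 5·23 + 18   →  a_1 = 5
23 = 1·18 + 5   →  a_2 = 1
18 = 3·5 + 3   →  a_3 = 3
5 = 1·3 + 2   →  a_4 = 1
3 = 1·2 + 1   →  a_5 = 1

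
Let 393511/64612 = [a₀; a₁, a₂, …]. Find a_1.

393511 = 6·64612 + 5839   →  a_0 = 6
64612 = 11·5839 + 383   →  a_1 = 11

11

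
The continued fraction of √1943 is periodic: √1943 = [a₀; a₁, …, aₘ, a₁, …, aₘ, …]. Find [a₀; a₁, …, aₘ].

a₀ = ⌊√1943⌋ = 44.
With m₀=0, d₀=1 and mₖ₊₁ = dₖaₖ − mₖ, dₖ₊₁ = (n − mₖ₊₁²)/dₖ, aₖ₊₁ = ⌊(a₀+mₖ₊₁)/dₖ₊₁⌋:
  k=1: m=44, d=7, a=12
  k=2: m=40, d=49, a=1
  k=3: m=9, d=38, a=1
  k=4: m=29, d=29, a=2
  k=5: m=29, d=38, a=1
  k=6: m=9, d=49, a=1
  k=7: m=40, d=7, a=12
  k=8: m=44, d=1, a=88
d=1 and a=2a₀=88 at k=8, so the next step gives (m, d) = (44, 7) again — its k=1 value — and the period has length 8.

[44; 12, 1, 1, 2, 1, 1, 12, 88]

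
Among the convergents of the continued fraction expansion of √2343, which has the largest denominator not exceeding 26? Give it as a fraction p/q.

242/5

√2343 = [48; 2, 2, 8, 2, 2, 96, …] (period length 6).
Convergents:
  p_0/q_0 = 48/1
  p_1/q_1 = 97/2
  p_2/q_2 = 242/5
  p_3/q_3 = 2033/42
q_2 = 5 ≤ 26 < 42 = q_3, so the answer is 242/5.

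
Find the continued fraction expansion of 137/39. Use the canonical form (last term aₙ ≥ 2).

[3; 1, 1, 19]

137 = 3*39 + 20
39 = 1*20 + 19
20 = 1*19 + 1
19 = 19*1 + 0  (stop)
So 137/39 = [3; 1, 1, 19].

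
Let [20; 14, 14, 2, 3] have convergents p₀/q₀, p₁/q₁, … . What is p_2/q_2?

Using pₖ = aₖpₖ₋₁ + pₖ₋₂, qₖ = aₖqₖ₋₁ + qₖ₋₂ (with p₋₁=1, p₋₂=0, q₋₁=0, q₋₂=1):
  k=0: a=20, p=20, q=1
  k=1: a=14, p=281, q=14
  k=2: a=14, p=3954, q=197

3954/197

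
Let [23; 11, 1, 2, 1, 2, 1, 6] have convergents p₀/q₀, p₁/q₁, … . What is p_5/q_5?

Using pₖ = aₖpₖ₋₁ + pₖ₋₂, qₖ = aₖqₖ₋₁ + qₖ₋₂ (with p₋₁=1, p₋₂=0, q₋₁=0, q₋₂=1):
  k=0: a=23, p=23, q=1
  k=1: a=11, p=254, q=11
  k=2: a=1, p=277, q=12
  k=3: a=2, p=808, q=35
  k=4: a=1, p=1085, q=47
  k=5: a=2, p=2978, q=129

2978/129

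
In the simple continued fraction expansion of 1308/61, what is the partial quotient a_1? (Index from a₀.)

2

1308 = 21·61 + 27   →  a_0 = 21
61 = 2·27 + 7   →  a_1 = 2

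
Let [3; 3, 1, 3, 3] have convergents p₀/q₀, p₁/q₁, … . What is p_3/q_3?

Using pₖ = aₖpₖ₋₁ + pₖ₋₂, qₖ = aₖqₖ₋₁ + qₖ₋₂ (with p₋₁=1, p₋₂=0, q₋₁=0, q₋₂=1):
  k=0: a=3, p=3, q=1
  k=1: a=3, p=10, q=3
  k=2: a=1, p=13, q=4
  k=3: a=3, p=49, q=15

49/15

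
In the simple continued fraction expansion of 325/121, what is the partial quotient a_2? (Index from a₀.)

325 = 2·121 + 83   →  a_0 = 2
121 = 1·83 + 38   →  a_1 = 1
83 = 2·38 + 7   →  a_2 = 2

2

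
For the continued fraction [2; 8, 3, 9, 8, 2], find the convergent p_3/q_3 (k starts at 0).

494/233

Using pₖ = aₖpₖ₋₁ + pₖ₋₂, qₖ = aₖqₖ₋₁ + qₖ₋₂ (with p₋₁=1, p₋₂=0, q₋₁=0, q₋₂=1):
  k=0: a=2, p=2, q=1
  k=1: a=8, p=17, q=8
  k=2: a=3, p=53, q=25
  k=3: a=9, p=494, q=233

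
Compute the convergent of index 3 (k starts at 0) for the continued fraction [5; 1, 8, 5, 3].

271/46

Using pₖ = aₖpₖ₋₁ + pₖ₋₂, qₖ = aₖqₖ₋₁ + qₖ₋₂ (with p₋₁=1, p₋₂=0, q₋₁=0, q₋₂=1):
  k=0: a=5, p=5, q=1
  k=1: a=1, p=6, q=1
  k=2: a=8, p=53, q=9
  k=3: a=5, p=271, q=46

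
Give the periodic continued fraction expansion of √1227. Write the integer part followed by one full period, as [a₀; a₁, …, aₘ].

[35; 35, 70]

a₀ = ⌊√1227⌋ = 35.
With m₀=0, d₀=1 and mₖ₊₁ = dₖaₖ − mₖ, dₖ₊₁ = (n − mₖ₊₁²)/dₖ, aₖ₊₁ = ⌊(a₀+mₖ₊₁)/dₖ₊₁⌋:
  k=1: m=35, d=2, a=35
  k=2: m=35, d=1, a=70
d=1 and a=2a₀=70 at k=2, so the next step gives (m, d) = (35, 2) again — its k=1 value — and the period has length 2.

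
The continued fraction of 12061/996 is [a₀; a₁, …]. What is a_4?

12061 = 12·996 + 109   →  a_0 = 12
996 = 9·109 + 15   →  a_1 = 9
109 = 7·15 + 4   →  a_2 = 7
15 = 3·4 + 3   →  a_3 = 3
4 = 1·3 + 1   →  a_4 = 1

1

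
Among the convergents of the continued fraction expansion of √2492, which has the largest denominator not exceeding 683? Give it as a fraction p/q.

√2492 = [49; 1, 11, 2, 24, 2, 11, 1, 98, …] (period length 8).
Convergents:
  p_0/q_0 = 49/1
  p_1/q_1 = 50/1
  p_2/q_2 = 599/12
  p_3/q_3 = 1248/25
  p_4/q_4 = 30551/612
  p_5/q_5 = 62350/1249
q_4 = 612 ≤ 683 < 1249 = q_5, so the answer is 30551/612.

30551/612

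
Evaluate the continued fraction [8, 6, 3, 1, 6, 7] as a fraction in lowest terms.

9857/1208

Fold from the inside: start with 7/1.
  6 + 1/7 = 43/7
  1 + 7/43 = 50/43
  3 + 43/50 = 193/50
  6 + 50/193 = 1208/193
  8 + 193/1208 = 9857/1208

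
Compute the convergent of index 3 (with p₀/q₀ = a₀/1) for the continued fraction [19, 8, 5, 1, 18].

937/49

Using pₖ = aₖpₖ₋₁ + pₖ₋₂, qₖ = aₖqₖ₋₁ + qₖ₋₂ (with p₋₁=1, p₋₂=0, q₋₁=0, q₋₂=1):
  k=0: a=19, p=19, q=1
  k=1: a=8, p=153, q=8
  k=2: a=5, p=784, q=41
  k=3: a=1, p=937, q=49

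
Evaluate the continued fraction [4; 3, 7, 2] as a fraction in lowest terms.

203/47

Using pₖ = aₖpₖ₋₁ + pₖ₋₂ and qₖ = aₖqₖ₋₁ + qₖ₋₂:
  k=0: a=4, p=4, q=1
  k=1: a=3, p=13, q=3
  k=2: a=7, p=95, q=22
  k=3: a=2, p=203, q=47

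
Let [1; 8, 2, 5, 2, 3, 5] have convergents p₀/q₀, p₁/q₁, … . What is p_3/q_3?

104/93

Using pₖ = aₖpₖ₋₁ + pₖ₋₂, qₖ = aₖqₖ₋₁ + qₖ₋₂ (with p₋₁=1, p₋₂=0, q₋₁=0, q₋₂=1):
  k=0: a=1, p=1, q=1
  k=1: a=8, p=9, q=8
  k=2: a=2, p=19, q=17
  k=3: a=5, p=104, q=93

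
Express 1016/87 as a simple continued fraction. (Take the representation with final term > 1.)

[11; 1, 2, 9, 3]

1016 = 11×87 + 59
87 = 1×59 + 28
59 = 2×28 + 3
28 = 9×3 + 1
3 = 3×1 + 0  (stop)
So 1016/87 = [11; 1, 2, 9, 3].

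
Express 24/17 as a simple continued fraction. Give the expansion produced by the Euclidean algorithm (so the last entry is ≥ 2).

[1; 2, 2, 3]

24 = 1·17 + 7
17 = 2·7 + 3
7 = 2·3 + 1
3 = 3·1 + 0  (stop)
So 24/17 = [1; 2, 2, 3].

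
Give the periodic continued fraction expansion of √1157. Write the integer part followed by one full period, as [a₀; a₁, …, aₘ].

a₀ = ⌊√1157⌋ = 34.
With m₀=0, d₀=1 and mₖ₊₁ = dₖaₖ − mₖ, dₖ₊₁ = (n − mₖ₊₁²)/dₖ, aₖ₊₁ = ⌊(a₀+mₖ₊₁)/dₖ₊₁⌋:
  k=1: m=34, d=1, a=68
d=1 and a=2a₀=68 at k=1, so the next step gives (m, d) = (34, 1) again — its k=1 value — and the period has length 1.

[34; 68]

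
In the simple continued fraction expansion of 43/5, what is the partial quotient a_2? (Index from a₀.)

1

43 = 8·5 + 3   →  a_0 = 8
5 = 1·3 + 2   →  a_1 = 1
3 = 1·2 + 1   →  a_2 = 1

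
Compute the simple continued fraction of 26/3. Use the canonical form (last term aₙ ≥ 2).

26 = 8·3 + 2
3 = 1·2 + 1
2 = 2·1 + 0  (stop)
So 26/3 = [8; 1, 2].

[8; 1, 2]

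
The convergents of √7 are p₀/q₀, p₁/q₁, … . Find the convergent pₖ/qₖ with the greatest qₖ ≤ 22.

√7 = [2; 1, 1, 1, 4, …] (period length 4).
Convergents:
  p_0/q_0 = 2/1
  p_1/q_1 = 3/1
  p_2/q_2 = 5/2
  p_3/q_3 = 8/3
  p_4/q_4 = 37/14
  p_5/q_5 = 45/17
  p_6/q_6 = 82/31
q_5 = 17 ≤ 22 < 31 = q_6, so the answer is 45/17.

45/17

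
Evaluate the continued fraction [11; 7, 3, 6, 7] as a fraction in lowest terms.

11081/995

Fold from the inside: start with 7/1.
  6 + 1/7 = 43/7
  3 + 7/43 = 136/43
  7 + 43/136 = 995/136
  11 + 136/995 = 11081/995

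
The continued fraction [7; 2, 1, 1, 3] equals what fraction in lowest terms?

133/18

Using pₖ = aₖpₖ₋₁ + pₖ₋₂ and qₖ = aₖqₖ₋₁ + qₖ₋₂:
  k=0: a=7, p=7, q=1
  k=1: a=2, p=15, q=2
  k=2: a=1, p=22, q=3
  k=3: a=1, p=37, q=5
  k=4: a=3, p=133, q=18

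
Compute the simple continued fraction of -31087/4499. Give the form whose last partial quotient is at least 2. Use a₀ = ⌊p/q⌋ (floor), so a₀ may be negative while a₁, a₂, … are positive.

[-7; 11, 12, 3, 3, 3]

-31087 = -7×4499 + 406
4499 = 11×406 + 33
406 = 12×33 + 10
33 = 3×10 + 3
10 = 3×3 + 1
3 = 3×1 + 0  (stop)
So -31087/4499 = [-7; 11, 12, 3, 3, 3].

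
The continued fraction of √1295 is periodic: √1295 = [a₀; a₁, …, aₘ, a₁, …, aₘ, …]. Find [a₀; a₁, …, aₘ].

[35; 1, 70]

a₀ = ⌊√1295⌋ = 35.
With m₀=0, d₀=1 and mₖ₊₁ = dₖaₖ − mₖ, dₖ₊₁ = (n − mₖ₊₁²)/dₖ, aₖ₊₁ = ⌊(a₀+mₖ₊₁)/dₖ₊₁⌋:
  k=1: m=35, d=70, a=1
  k=2: m=35, d=1, a=70
d=1 and a=2a₀=70 at k=2, so the next step gives (m, d) = (35, 70) again — its k=1 value — and the period has length 2.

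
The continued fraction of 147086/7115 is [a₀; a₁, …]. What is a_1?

147086 = 20·7115 + 4786   →  a_0 = 20
7115 = 1·4786 + 2329   →  a_1 = 1

1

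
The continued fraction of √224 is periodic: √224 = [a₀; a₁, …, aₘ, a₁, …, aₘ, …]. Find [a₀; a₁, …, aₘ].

[14; 1, 28]

a₀ = ⌊√224⌋ = 14.
With m₀=0, d₀=1 and mₖ₊₁ = dₖaₖ − mₖ, dₖ₊₁ = (n − mₖ₊₁²)/dₖ, aₖ₊₁ = ⌊(a₀+mₖ₊₁)/dₖ₊₁⌋:
  k=1: m=14, d=28, a=1
  k=2: m=14, d=1, a=28
d=1 and a=2a₀=28 at k=2, so the next step gives (m, d) = (14, 28) again — its k=1 value — and the period has length 2.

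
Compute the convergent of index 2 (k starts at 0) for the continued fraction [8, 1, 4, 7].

44/5

Using pₖ = aₖpₖ₋₁ + pₖ₋₂, qₖ = aₖqₖ₋₁ + qₖ₋₂ (with p₋₁=1, p₋₂=0, q₋₁=0, q₋₂=1):
  k=0: a=8, p=8, q=1
  k=1: a=1, p=9, q=1
  k=2: a=4, p=44, q=5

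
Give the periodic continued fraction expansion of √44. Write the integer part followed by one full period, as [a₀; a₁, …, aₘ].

[6; 1, 1, 1, 2, 1, 1, 1, 12]

a₀ = ⌊√44⌋ = 6.
With m₀=0, d₀=1 and mₖ₊₁ = dₖaₖ − mₖ, dₖ₊₁ = (n − mₖ₊₁²)/dₖ, aₖ₊₁ = ⌊(a₀+mₖ₊₁)/dₖ₊₁⌋:
  k=1: m=6, d=8, a=1
  k=2: m=2, d=5, a=1
  k=3: m=3, d=7, a=1
  k=4: m=4, d=4, a=2
  k=5: m=4, d=7, a=1
  k=6: m=3, d=5, a=1
  k=7: m=2, d=8, a=1
  k=8: m=6, d=1, a=12
d=1 and a=2a₀=12 at k=8, so the next step gives (m, d) = (6, 8) again — its k=1 value — and the period has length 8.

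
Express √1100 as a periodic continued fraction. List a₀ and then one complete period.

[33; 6, 66]

a₀ = ⌊√1100⌋ = 33.
With m₀=0, d₀=1 and mₖ₊₁ = dₖaₖ − mₖ, dₖ₊₁ = (n − mₖ₊₁²)/dₖ, aₖ₊₁ = ⌊(a₀+mₖ₊₁)/dₖ₊₁⌋:
  k=1: m=33, d=11, a=6
  k=2: m=33, d=1, a=66
d=1 and a=2a₀=66 at k=2, so the next step gives (m, d) = (33, 11) again — its k=1 value — and the period has length 2.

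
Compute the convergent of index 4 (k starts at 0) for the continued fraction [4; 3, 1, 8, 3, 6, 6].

Using pₖ = aₖpₖ₋₁ + pₖ₋₂, qₖ = aₖqₖ₋₁ + qₖ₋₂ (with p₋₁=1, p₋₂=0, q₋₁=0, q₋₂=1):
  k=0: a=4, p=4, q=1
  k=1: a=3, p=13, q=3
  k=2: a=1, p=17, q=4
  k=3: a=8, p=149, q=35
  k=4: a=3, p=464, q=109

464/109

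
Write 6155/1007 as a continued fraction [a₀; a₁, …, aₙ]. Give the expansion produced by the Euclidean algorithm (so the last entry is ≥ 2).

6155 = 6*1007 + 113
1007 = 8*113 + 103
113 = 1*103 + 10
103 = 10*10 + 3
10 = 3*3 + 1
3 = 3*1 + 0  (stop)
So 6155/1007 = [6; 8, 1, 10, 3, 3].

[6; 8, 1, 10, 3, 3]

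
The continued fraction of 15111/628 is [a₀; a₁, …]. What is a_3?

1

15111 = 24·628 + 39   →  a_0 = 24
628 = 16·39 + 4   →  a_1 = 16
39 = 9·4 + 3   →  a_2 = 9
4 = 1·3 + 1   →  a_3 = 1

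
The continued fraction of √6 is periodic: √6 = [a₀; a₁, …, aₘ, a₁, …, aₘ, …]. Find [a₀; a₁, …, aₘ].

[2; 2, 4]

a₀ = ⌊√6⌋ = 2.
With m₀=0, d₀=1 and mₖ₊₁ = dₖaₖ − mₖ, dₖ₊₁ = (n − mₖ₊₁²)/dₖ, aₖ₊₁ = ⌊(a₀+mₖ₊₁)/dₖ₊₁⌋:
  k=1: m=2, d=2, a=2
  k=2: m=2, d=1, a=4
d=1 and a=2a₀=4 at k=2, so the next step gives (m, d) = (2, 2) again — its k=1 value — and the period has length 2.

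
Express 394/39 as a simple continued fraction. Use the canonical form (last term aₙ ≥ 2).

[10; 9, 1, 3]

394 = 10·39 + 4
39 = 9·4 + 3
4 = 1·3 + 1
3 = 3·1 + 0  (stop)
So 394/39 = [10; 9, 1, 3].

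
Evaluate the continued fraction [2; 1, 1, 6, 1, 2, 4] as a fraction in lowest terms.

474/187

Using pₖ = aₖpₖ₋₁ + pₖ₋₂ and qₖ = aₖqₖ₋₁ + qₖ₋₂:
  k=0: a=2, p=2, q=1
  k=1: a=1, p=3, q=1
  k=2: a=1, p=5, q=2
  k=3: a=6, p=33, q=13
  k=4: a=1, p=38, q=15
  k=5: a=2, p=109, q=43
  k=6: a=4, p=474, q=187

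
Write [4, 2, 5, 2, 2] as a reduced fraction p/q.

263/59

Fold from the inside: start with 2/1.
  2 + 1/2 = 5/2
  5 + 2/5 = 27/5
  2 + 5/27 = 59/27
  4 + 27/59 = 263/59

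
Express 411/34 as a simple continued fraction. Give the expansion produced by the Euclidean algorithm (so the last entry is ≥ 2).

[12; 11, 3]

411 = 12*34 + 3
34 = 11*3 + 1
3 = 3*1 + 0  (stop)
So 411/34 = [12; 11, 3].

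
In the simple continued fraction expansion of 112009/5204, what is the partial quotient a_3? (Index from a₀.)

112009 = 21·5204 + 2725   →  a_0 = 21
5204 = 1·2725 + 2479   →  a_1 = 1
2725 = 1·2479 + 246   →  a_2 = 1
2479 = 10·246 + 19   →  a_3 = 10

10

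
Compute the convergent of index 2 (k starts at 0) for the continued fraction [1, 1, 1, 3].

Using pₖ = aₖpₖ₋₁ + pₖ₋₂, qₖ = aₖqₖ₋₁ + qₖ₋₂ (with p₋₁=1, p₋₂=0, q₋₁=0, q₋₂=1):
  k=0: a=1, p=1, q=1
  k=1: a=1, p=2, q=1
  k=2: a=1, p=3, q=2

3/2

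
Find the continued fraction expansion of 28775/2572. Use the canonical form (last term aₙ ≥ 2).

28775 = 11×2572 + 483
2572 = 5×483 + 157
483 = 3×157 + 12
157 = 13×12 + 1
12 = 12×1 + 0  (stop)
So 28775/2572 = [11; 5, 3, 13, 12].

[11; 5, 3, 13, 12]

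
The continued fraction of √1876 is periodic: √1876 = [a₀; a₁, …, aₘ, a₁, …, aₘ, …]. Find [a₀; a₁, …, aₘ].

a₀ = ⌊√1876⌋ = 43.
With m₀=0, d₀=1 and mₖ₊₁ = dₖaₖ − mₖ, dₖ₊₁ = (n − mₖ₊₁²)/dₖ, aₖ₊₁ = ⌊(a₀+mₖ₊₁)/dₖ₊₁⌋:
  k=1: m=43, d=27, a=3
  k=2: m=38, d=16, a=5
  k=3: m=42, d=7, a=12
  k=4: m=42, d=16, a=5
  k=5: m=38, d=27, a=3
  k=6: m=43, d=1, a=86
d=1 and a=2a₀=86 at k=6, so the next step gives (m, d) = (43, 27) again — its k=1 value — and the period has length 6.

[43; 3, 5, 12, 5, 3, 86]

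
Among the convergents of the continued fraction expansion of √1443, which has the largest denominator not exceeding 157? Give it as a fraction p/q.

√1443 = [37; 1, 74, …] (period length 2).
Convergents:
  p_0/q_0 = 37/1
  p_1/q_1 = 38/1
  p_2/q_2 = 2849/75
  p_3/q_3 = 2887/76
  p_4/q_4 = 216487/5699
q_3 = 76 ≤ 157 < 5699 = q_4, so the answer is 2887/76.

2887/76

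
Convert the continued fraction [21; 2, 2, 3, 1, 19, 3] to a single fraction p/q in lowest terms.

Fold from the inside: start with 3/1.
  19 + 1/3 = 58/3
  1 + 3/58 = 61/58
  3 + 58/61 = 241/61
  2 + 61/241 = 543/241
  2 + 241/543 = 1327/543
  21 + 543/1327 = 28410/1327

28410/1327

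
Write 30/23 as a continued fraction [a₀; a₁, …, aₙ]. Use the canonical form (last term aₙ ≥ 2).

[1; 3, 3, 2]

30 = 1·23 + 7
23 = 3·7 + 2
7 = 3·2 + 1
2 = 2·1 + 0  (stop)
So 30/23 = [1; 3, 3, 2].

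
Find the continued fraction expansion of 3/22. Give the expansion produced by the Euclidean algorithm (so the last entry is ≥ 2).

3 = 0·22 + 3
22 = 7·3 + 1
3 = 3·1 + 0  (stop)
So 3/22 = [0; 7, 3].

[0; 7, 3]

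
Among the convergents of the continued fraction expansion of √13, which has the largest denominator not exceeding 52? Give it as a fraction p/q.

137/38

√13 = [3; 1, 1, 1, 1, 6, …] (period length 5).
Convergents:
  p_0/q_0 = 3/1
  p_1/q_1 = 4/1
  p_2/q_2 = 7/2
  p_3/q_3 = 11/3
  p_4/q_4 = 18/5
  p_5/q_5 = 119/33
  p_6/q_6 = 137/38
  p_7/q_7 = 256/71
q_6 = 38 ≤ 52 < 71 = q_7, so the answer is 137/38.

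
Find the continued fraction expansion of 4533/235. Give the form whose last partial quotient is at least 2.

[19; 3, 2, 5, 6]

4533 = 19*235 + 68
235 = 3*68 + 31
68 = 2*31 + 6
31 = 5*6 + 1
6 = 6*1 + 0  (stop)
So 4533/235 = [19; 3, 2, 5, 6].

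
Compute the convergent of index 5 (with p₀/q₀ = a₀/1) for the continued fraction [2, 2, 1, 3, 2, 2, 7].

Using pₖ = aₖpₖ₋₁ + pₖ₋₂, qₖ = aₖqₖ₋₁ + qₖ₋₂ (with p₋₁=1, p₋₂=0, q₋₁=0, q₋₂=1):
  k=0: a=2, p=2, q=1
  k=1: a=2, p=5, q=2
  k=2: a=1, p=7, q=3
  k=3: a=3, p=26, q=11
  k=4: a=2, p=59, q=25
  k=5: a=2, p=144, q=61

144/61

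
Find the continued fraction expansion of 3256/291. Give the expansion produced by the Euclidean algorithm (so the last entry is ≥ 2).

3256 = 11·291 + 55
291 = 5·55 + 16
55 = 3·16 + 7
16 = 2·7 + 2
7 = 3·2 + 1
2 = 2·1 + 0  (stop)
So 3256/291 = [11; 5, 3, 2, 3, 2].

[11; 5, 3, 2, 3, 2]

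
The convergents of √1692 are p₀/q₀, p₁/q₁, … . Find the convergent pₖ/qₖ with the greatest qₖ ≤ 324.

4607/112

√1692 = [41; 7, 2, 7, 82, …] (period length 4).
Convergents:
  p_0/q_0 = 41/1
  p_1/q_1 = 288/7
  p_2/q_2 = 617/15
  p_3/q_3 = 4607/112
  p_4/q_4 = 378391/9199
q_3 = 112 ≤ 324 < 9199 = q_4, so the answer is 4607/112.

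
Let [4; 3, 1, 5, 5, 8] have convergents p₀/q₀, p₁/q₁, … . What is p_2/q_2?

17/4

Using pₖ = aₖpₖ₋₁ + pₖ₋₂, qₖ = aₖqₖ₋₁ + qₖ₋₂ (with p₋₁=1, p₋₂=0, q₋₁=0, q₋₂=1):
  k=0: a=4, p=4, q=1
  k=1: a=3, p=13, q=3
  k=2: a=1, p=17, q=4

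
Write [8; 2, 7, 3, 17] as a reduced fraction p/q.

6893/814

Fold from the inside: start with 17/1.
  3 + 1/17 = 52/17
  7 + 17/52 = 381/52
  2 + 52/381 = 814/381
  8 + 381/814 = 6893/814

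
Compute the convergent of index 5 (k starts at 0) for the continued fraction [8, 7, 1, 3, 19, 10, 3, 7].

Using pₖ = aₖpₖ₋₁ + pₖ₋₂, qₖ = aₖqₖ₋₁ + qₖ₋₂ (with p₋₁=1, p₋₂=0, q₋₁=0, q₋₂=1):
  k=0: a=8, p=8, q=1
  k=1: a=7, p=57, q=7
  k=2: a=1, p=65, q=8
  k=3: a=3, p=252, q=31
  k=4: a=19, p=4853, q=597
  k=5: a=10, p=48782, q=6001

48782/6001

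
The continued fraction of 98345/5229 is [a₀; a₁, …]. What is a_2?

98345 = 18·5229 + 4223   →  a_0 = 18
5229 = 1·4223 + 1006   →  a_1 = 1
4223 = 4·1006 + 199   →  a_2 = 4

4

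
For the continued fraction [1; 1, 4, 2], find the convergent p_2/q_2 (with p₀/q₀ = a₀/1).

Using pₖ = aₖpₖ₋₁ + pₖ₋₂, qₖ = aₖqₖ₋₁ + qₖ₋₂ (with p₋₁=1, p₋₂=0, q₋₁=0, q₋₂=1):
  k=0: a=1, p=1, q=1
  k=1: a=1, p=2, q=1
  k=2: a=4, p=9, q=5

9/5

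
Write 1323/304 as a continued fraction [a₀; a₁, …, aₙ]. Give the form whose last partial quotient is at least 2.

1323 = 4*304 + 107
304 = 2*107 + 90
107 = 1*90 + 17
90 = 5*17 + 5
17 = 3*5 + 2
5 = 2*2 + 1
2 = 2*1 + 0  (stop)
So 1323/304 = [4; 2, 1, 5, 3, 2, 2].

[4; 2, 1, 5, 3, 2, 2]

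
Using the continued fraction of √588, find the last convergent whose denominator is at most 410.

√588 = [24; 4, 48, …] (period length 2).
Convergents:
  p_0/q_0 = 24/1
  p_1/q_1 = 97/4
  p_2/q_2 = 4680/193
  p_3/q_3 = 18817/776
q_2 = 193 ≤ 410 < 776 = q_3, so the answer is 4680/193.

4680/193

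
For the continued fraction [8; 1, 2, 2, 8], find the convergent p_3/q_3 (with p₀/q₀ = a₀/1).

61/7

Using pₖ = aₖpₖ₋₁ + pₖ₋₂, qₖ = aₖqₖ₋₁ + qₖ₋₂ (with p₋₁=1, p₋₂=0, q₋₁=0, q₋₂=1):
  k=0: a=8, p=8, q=1
  k=1: a=1, p=9, q=1
  k=2: a=2, p=26, q=3
  k=3: a=2, p=61, q=7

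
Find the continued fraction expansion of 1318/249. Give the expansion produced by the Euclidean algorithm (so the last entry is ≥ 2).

1318 = 5×249 + 73
249 = 3×73 + 30
73 = 2×30 + 13
30 = 2×13 + 4
13 = 3×4 + 1
4 = 4×1 + 0  (stop)
So 1318/249 = [5; 3, 2, 2, 3, 4].

[5; 3, 2, 2, 3, 4]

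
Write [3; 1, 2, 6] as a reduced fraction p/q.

Using pₖ = aₖpₖ₋₁ + pₖ₋₂ and qₖ = aₖqₖ₋₁ + qₖ₋₂:
  k=0: a=3, p=3, q=1
  k=1: a=1, p=4, q=1
  k=2: a=2, p=11, q=3
  k=3: a=6, p=70, q=19

70/19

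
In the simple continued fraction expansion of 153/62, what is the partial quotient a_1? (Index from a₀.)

2

153 = 2·62 + 29   →  a_0 = 2
62 = 2·29 + 4   →  a_1 = 2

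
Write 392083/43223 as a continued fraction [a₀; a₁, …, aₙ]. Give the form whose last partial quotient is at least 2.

[9; 14, 19, 2, 1, 8, 6]

392083 = 9*43223 + 3076
43223 = 14*3076 + 159
3076 = 19*159 + 55
159 = 2*55 + 49
55 = 1*49 + 6
49 = 8*6 + 1
6 = 6*1 + 0  (stop)
So 392083/43223 = [9; 14, 19, 2, 1, 8, 6].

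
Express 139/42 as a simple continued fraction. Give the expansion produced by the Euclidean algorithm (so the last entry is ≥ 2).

139 = 3*42 + 13
42 = 3*13 + 3
13 = 4*3 + 1
3 = 3*1 + 0  (stop)
So 139/42 = [3; 3, 4, 3].

[3; 3, 4, 3]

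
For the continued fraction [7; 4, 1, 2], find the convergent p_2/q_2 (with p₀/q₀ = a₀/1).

Using pₖ = aₖpₖ₋₁ + pₖ₋₂, qₖ = aₖqₖ₋₁ + qₖ₋₂ (with p₋₁=1, p₋₂=0, q₋₁=0, q₋₂=1):
  k=0: a=7, p=7, q=1
  k=1: a=4, p=29, q=4
  k=2: a=1, p=36, q=5

36/5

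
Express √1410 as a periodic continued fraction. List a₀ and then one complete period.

a₀ = ⌊√1410⌋ = 37.

[37; 1, 1, 4, 1, 1, 74]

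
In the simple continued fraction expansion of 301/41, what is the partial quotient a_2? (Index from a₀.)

301 = 7·41 + 14   →  a_0 = 7
41 = 2·14 + 13   →  a_1 = 2
14 = 1·13 + 1   →  a_2 = 1

1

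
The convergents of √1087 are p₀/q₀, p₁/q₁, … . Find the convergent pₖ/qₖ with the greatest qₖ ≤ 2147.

70687/2144

√1087 = [32; 1, 31, 1, 64, …] (period length 4).
Convergents:
  p_0/q_0 = 32/1
  p_1/q_1 = 33/1
  p_2/q_2 = 1055/32
  p_3/q_3 = 1088/33
  p_4/q_4 = 70687/2144
  p_5/q_5 = 71775/2177
q_4 = 2144 ≤ 2147 < 2177 = q_5, so the answer is 70687/2144.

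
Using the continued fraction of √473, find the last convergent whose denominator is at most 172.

3719/171

√473 = [21; 1, 2, 1, 42, …] (period length 4).
Convergents:
  p_0/q_0 = 21/1
  p_1/q_1 = 22/1
  p_2/q_2 = 65/3
  p_3/q_3 = 87/4
  p_4/q_4 = 3719/171
  p_5/q_5 = 3806/175
q_4 = 171 ≤ 172 < 175 = q_5, so the answer is 3719/171.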